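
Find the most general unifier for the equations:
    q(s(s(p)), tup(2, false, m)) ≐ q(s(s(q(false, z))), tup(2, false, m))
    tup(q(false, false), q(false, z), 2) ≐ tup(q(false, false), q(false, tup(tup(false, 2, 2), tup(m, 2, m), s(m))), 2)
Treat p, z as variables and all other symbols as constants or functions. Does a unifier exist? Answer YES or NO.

Decompose q/2: s(s(p)) ≐ s(s(q(false, z))),  tup(2, false, m) ≐ tup(2, false, m).
Decompose s/1: s(p) ≐ s(q(false, z)).
Decompose s/1: p ≐ q(false, z).
Bind p := q(false, z); no other remaining equation mentions p.
Delete trivial equation tup(2, false, m) ≐ tup(2, false, m).
Decompose tup/3: q(false, false) ≐ q(false, false),  q(false, z) ≐ q(false, tup(tup(false, 2, 2), tup(m, 2, m), s(m))),  2 ≐ 2.
Delete trivial equation q(false, false) ≐ q(false, false).
Decompose q/2: false ≐ false,  z ≐ tup(tup(false, 2, 2), tup(m, 2, m), s(m)).
Delete trivial equation false ≐ false.
Bind z := tup(tup(false, 2, 2), tup(m, 2, m), s(m)); no other remaining equation mentions z. Substituting into the earlier binding gives p := q(false, tup(tup(false, 2, 2), tup(m, 2, m), s(m))).
Delete trivial equation 2 ≐ 2.
No equations remain and no clash or occurs-check failure arose, so a unifier exists.

YES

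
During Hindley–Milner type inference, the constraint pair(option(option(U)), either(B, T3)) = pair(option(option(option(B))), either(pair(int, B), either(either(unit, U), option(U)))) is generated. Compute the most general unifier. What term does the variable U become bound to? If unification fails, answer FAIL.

Decompose pair/2: option(option(U)) = option(option(option(B))),  either(B, T3) = either(pair(int, B), either(either(unit, U), option(U))).
Decompose option/1: option(U) = option(option(B)).
Decompose option/1: U = option(B).
Bind U := option(B); substituting into the remaining equation gives: either(B, T3) = either(pair(int, B), either(either(unit, option(B)), option(option(B)))).
Decompose either/2: B = pair(int, B),  T3 = either(either(unit, option(B)), option(option(B))).
Occurs check fails: B occurs in pair(int, B); the equation B = pair(int, B) has no finite solution.

FAIL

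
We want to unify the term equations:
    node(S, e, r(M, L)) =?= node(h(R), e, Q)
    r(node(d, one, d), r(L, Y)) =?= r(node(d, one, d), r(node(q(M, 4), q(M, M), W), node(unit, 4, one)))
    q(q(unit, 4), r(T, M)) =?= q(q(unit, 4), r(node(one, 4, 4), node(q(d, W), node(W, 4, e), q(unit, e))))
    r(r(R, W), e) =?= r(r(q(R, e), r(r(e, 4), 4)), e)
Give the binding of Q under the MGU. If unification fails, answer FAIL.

Decompose node/3: S =?= h(R),  e =?= e,  r(M, L) =?= Q.
Bind S := h(R); no other remaining equation mentions S.
Delete trivial equation e =?= e.
Bind Q := r(M, L); no other remaining equation mentions Q.
Decompose r/2: node(d, one, d) =?= node(d, one, d),  r(L, Y) =?= r(node(q(M, 4), q(M, M), W), node(unit, 4, one)).
Delete trivial equation node(d, one, d) =?= node(d, one, d).
Decompose r/2: L =?= node(q(M, 4), q(M, M), W),  Y =?= node(unit, 4, one).
Bind L := node(q(M, 4), q(M, M), W); no other remaining equation mentions L. Substituting into the earlier binding gives Q := r(M, node(q(M, 4), q(M, M), W)).
Bind Y := node(unit, 4, one); no other remaining equation mentions Y.
Decompose q/2: q(unit, 4) =?= q(unit, 4),  r(T, M) =?= r(node(one, 4, 4), node(q(d, W), node(W, 4, e), q(unit, e))).
Delete trivial equation q(unit, 4) =?= q(unit, 4).
Decompose r/2: T =?= node(one, 4, 4),  M =?= node(q(d, W), node(W, 4, e), q(unit, e)).
Bind T := node(one, 4, 4); no other remaining equation mentions T.
Bind M := node(q(d, W), node(W, 4, e), q(unit, e)); no other remaining equation mentions M. Substituting into the earlier bindings gives Q := r(node(q(d, W), node(W, 4, e), q(unit, e)), node(q(node(q(d, W), node(W, 4, e), q(unit, e)), 4), q(node(q(d, W), node(W, 4, e), q(unit, e)), node(q(d, W), node(W, 4, e), q(unit, e))), W)), L := node(q(node(q(d, W), node(W, 4, e), q(unit, e)), 4), q(node(q(d, W), node(W, 4, e), q(unit, e)), node(q(d, W), node(W, 4, e), q(unit, e))), W).
Decompose r/2: r(R, W) =?= r(q(R, e), r(r(e, 4), 4)),  e =?= e.
Decompose r/2: R =?= q(R, e),  W =?= r(r(e, 4), 4).
Occurs check fails: R occurs in q(R, e); the equation R =?= q(R, e) has no finite solution.

FAIL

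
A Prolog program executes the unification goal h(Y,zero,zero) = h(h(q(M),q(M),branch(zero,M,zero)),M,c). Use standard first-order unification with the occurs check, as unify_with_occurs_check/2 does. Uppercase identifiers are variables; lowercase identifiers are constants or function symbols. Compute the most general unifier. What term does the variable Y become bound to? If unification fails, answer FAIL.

FAIL

Decompose h/3: Y = h(q(M),q(M),branch(zero,M,zero)),  zero = M,  zero = c.
Bind Y := h(q(M),q(M),branch(zero,M,zero)); no other remaining equation mentions Y.
Bind M := zero; no other remaining equation mentions M. Substituting into the earlier binding gives Y := h(q(zero),q(zero),branch(zero,zero,zero)).
Clash: constants zero and c differ; no unifier exists.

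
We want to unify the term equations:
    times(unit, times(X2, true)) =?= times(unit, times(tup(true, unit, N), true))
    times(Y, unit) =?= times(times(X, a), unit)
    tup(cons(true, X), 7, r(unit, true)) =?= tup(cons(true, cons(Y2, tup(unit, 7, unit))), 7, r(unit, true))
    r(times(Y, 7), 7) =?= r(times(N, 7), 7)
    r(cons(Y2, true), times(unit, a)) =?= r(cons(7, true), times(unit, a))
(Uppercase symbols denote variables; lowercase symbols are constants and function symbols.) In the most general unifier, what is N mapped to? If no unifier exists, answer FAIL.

times(cons(7, tup(unit, 7, unit)), a)

Decompose times/2: unit =?= unit,  times(X2, true) =?= times(tup(true, unit, N), true).
Delete trivial equation unit =?= unit.
Decompose times/2: X2 =?= tup(true, unit, N),  true =?= true.
Bind X2 := tup(true, unit, N); no other remaining equation mentions X2.
Delete trivial equation true =?= true.
Decompose times/2: Y =?= times(X, a),  unit =?= unit.
Bind Y := times(X, a); substituting into the one remaining equation that mentions Y gives: r(times(times(X, a), 7), 7) =?= r(times(N, 7), 7).
Delete trivial equation unit =?= unit.
Decompose tup/3: cons(true, X) =?= cons(true, cons(Y2, tup(unit, 7, unit))),  7 =?= 7,  r(unit, true) =?= r(unit, true).
Decompose cons/2: true =?= true,  X =?= cons(Y2, tup(unit, 7, unit)).
Delete trivial equation true =?= true.
Bind X := cons(Y2, tup(unit, 7, unit)); substituting into the one remaining equation that mentions X gives: r(times(times(cons(Y2, tup(unit, 7, unit)), a), 7), 7) =?= r(times(N, 7), 7). Substituting into the earlier binding gives Y := times(cons(Y2, tup(unit, 7, unit)), a).
Delete trivial equation 7 =?= 7.
Delete trivial equation r(unit, true) =?= r(unit, true).
Decompose r/2: times(times(cons(Y2, tup(unit, 7, unit)), a), 7) =?= times(N, 7),  7 =?= 7.
Decompose times/2: times(cons(Y2, tup(unit, 7, unit)), a) =?= N,  7 =?= 7.
Bind N := times(cons(Y2, tup(unit, 7, unit)), a); no other remaining equation mentions N. Substituting into the earlier binding gives X2 := tup(true, unit, times(cons(Y2, tup(unit, 7, unit)), a)).
Delete trivial equation 7 =?= 7.
Delete trivial equation 7 =?= 7.
Decompose r/2: cons(Y2, true) =?= cons(7, true),  times(unit, a) =?= times(unit, a).
Decompose cons/2: Y2 =?= 7,  true =?= true.
Bind Y2 := 7; no other remaining equation mentions Y2. Substituting into the earlier bindings gives X2 := tup(true, unit, times(cons(7, tup(unit, 7, unit)), a)), Y := times(cons(7, tup(unit, 7, unit)), a), X := cons(7, tup(unit, 7, unit)), N := times(cons(7, tup(unit, 7, unit)), a).
Delete trivial equation true =?= true.
Delete trivial equation times(unit, a) =?= times(unit, a).
MGU = { X2 -> tup(true, unit, times(cons(7, tup(unit, 7, unit)), a)), Y -> times(cons(7, tup(unit, 7, unit)), a), X -> cons(7, tup(unit, 7, unit)), N -> times(cons(7, tup(unit, 7, unit)), a), Y2 -> 7 }, so N -> times(cons(7, tup(unit, 7, unit)), a).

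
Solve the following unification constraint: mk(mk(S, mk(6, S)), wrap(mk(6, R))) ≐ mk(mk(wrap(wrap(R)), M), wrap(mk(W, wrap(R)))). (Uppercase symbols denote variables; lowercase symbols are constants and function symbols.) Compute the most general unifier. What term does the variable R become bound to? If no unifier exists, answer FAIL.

FAIL

Decompose mk/2: mk(S, mk(6, S)) ≐ mk(wrap(wrap(R)), M),  wrap(mk(6, R)) ≐ wrap(mk(W, wrap(R))).
Decompose mk/2: S ≐ wrap(wrap(R)),  mk(6, S) ≐ M.
Bind S := wrap(wrap(R)); substituting into the one remaining equation that mentions S gives: mk(6, wrap(wrap(R))) ≐ M.
Bind M := mk(6, wrap(wrap(R))); no other remaining equation mentions M.
Decompose wrap/1: mk(6, R) ≐ mk(W, wrap(R)).
Decompose mk/2: 6 ≐ W,  R ≐ wrap(R).
Bind W := 6; no other remaining equation mentions W.
Occurs check fails: R occurs in wrap(R); the equation R ≐ wrap(R) has no finite solution.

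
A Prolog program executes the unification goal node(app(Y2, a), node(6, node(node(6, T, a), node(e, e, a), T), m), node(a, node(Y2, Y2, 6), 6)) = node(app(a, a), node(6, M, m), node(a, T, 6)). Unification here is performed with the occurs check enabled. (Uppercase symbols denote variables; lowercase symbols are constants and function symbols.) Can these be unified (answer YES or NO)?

YES

Decompose node/3: app(Y2, a) = app(a, a),  node(6, node(node(6, T, a), node(e, e, a), T), m) = node(6, M, m),  node(a, node(Y2, Y2, 6), 6) = node(a, T, 6).
Decompose app/2: Y2 = a,  a = a.
Bind Y2 := a; substituting into the one remaining equation that mentions Y2 gives: node(a, node(a, a, 6), 6) = node(a, T, 6).
Delete trivial equation a = a.
Decompose node/3: 6 = 6,  node(node(6, T, a), node(e, e, a), T) = M,  m = m.
Delete trivial equation 6 = 6.
Bind M := node(node(6, T, a), node(e, e, a), T); no other remaining equation mentions M.
Delete trivial equation m = m.
Decompose node/3: a = a,  node(a, a, 6) = T,  6 = 6.
Delete trivial equation a = a.
Bind T := node(a, a, 6); no other remaining equation mentions T. Substituting into the earlier binding gives M := node(node(6, node(a, a, 6), a), node(e, e, a), node(a, a, 6)).
Delete trivial equation 6 = 6.
No equations remain and no clash or occurs-check failure arose, so a unifier exists.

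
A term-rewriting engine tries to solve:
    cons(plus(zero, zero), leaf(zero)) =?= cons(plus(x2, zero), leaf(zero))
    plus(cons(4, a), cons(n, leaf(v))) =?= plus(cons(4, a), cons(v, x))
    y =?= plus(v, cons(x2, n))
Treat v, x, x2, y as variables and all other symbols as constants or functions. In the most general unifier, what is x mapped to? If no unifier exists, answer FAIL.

leaf(n)

Decompose cons/2: plus(zero, zero) =?= plus(x2, zero),  leaf(zero) =?= leaf(zero).
Decompose plus/2: zero =?= x2,  zero =?= zero.
Bind x2 := zero; substituting into the one remaining equation that mentions x2 gives: y =?= plus(v, cons(zero, n)).
Delete trivial equation zero =?= zero.
Delete trivial equation leaf(zero) =?= leaf(zero).
Decompose plus/2: cons(4, a) =?= cons(4, a),  cons(n, leaf(v)) =?= cons(v, x).
Delete trivial equation cons(4, a) =?= cons(4, a).
Decompose cons/2: n =?= v,  leaf(v) =?= x.
Bind v := n; substituting into the remaining equations gives: leaf(n) =?= x,  y =?= plus(n, cons(zero, n)).
Bind x := leaf(n); no other remaining equation mentions x.
Bind y := plus(n, cons(zero, n)).
MGU = { x2 := zero, v := n, x := leaf(n), y := plus(n, cons(zero, n)) }, so x := leaf(n).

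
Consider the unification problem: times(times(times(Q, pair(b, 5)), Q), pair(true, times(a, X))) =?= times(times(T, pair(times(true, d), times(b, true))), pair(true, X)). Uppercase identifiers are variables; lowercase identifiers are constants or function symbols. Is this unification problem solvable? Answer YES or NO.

NO

Decompose times/2: times(times(Q, pair(b, 5)), Q) =?= times(T, pair(times(true, d), times(b, true))),  pair(true, times(a, X)) =?= pair(true, X).
Decompose times/2: times(Q, pair(b, 5)) =?= T,  Q =?= pair(times(true, d), times(b, true)).
Bind T := times(Q, pair(b, 5)); no other remaining equation mentions T.
Bind Q := pair(times(true, d), times(b, true)); no other remaining equation mentions Q. Substituting into the earlier binding gives T := times(pair(times(true, d), times(b, true)), pair(b, 5)).
Decompose pair/2: true =?= true,  times(a, X) =?= X.
Delete trivial equation true =?= true.
Occurs check fails: X occurs in times(a, X); the equation X =?= times(a, X) has no finite solution.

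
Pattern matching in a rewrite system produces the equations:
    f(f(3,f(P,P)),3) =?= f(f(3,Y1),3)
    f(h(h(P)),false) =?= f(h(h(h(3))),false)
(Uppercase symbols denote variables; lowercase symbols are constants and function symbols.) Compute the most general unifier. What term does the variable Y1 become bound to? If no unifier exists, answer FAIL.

Decompose f/2: f(3,f(P,P)) =?= f(3,Y1),  3 =?= 3.
Decompose f/2: 3 =?= 3,  f(P,P) =?= Y1.
Delete trivial equation 3 =?= 3.
Bind Y1 := f(P,P); no other remaining equation mentions Y1.
Delete trivial equation 3 =?= 3.
Decompose f/2: h(h(P)) =?= h(h(h(3))),  false =?= false.
Decompose h/1: h(P) =?= h(h(3)).
Decompose h/1: P =?= h(3).
Bind P := h(3); no other remaining equation mentions P. Substituting into the earlier binding gives Y1 := f(h(3),h(3)).
Delete trivial equation false =?= false.
MGU = { Y1 -> f(h(3),h(3)), P -> h(3) }, so Y1 -> f(h(3),h(3)).

f(h(3),h(3))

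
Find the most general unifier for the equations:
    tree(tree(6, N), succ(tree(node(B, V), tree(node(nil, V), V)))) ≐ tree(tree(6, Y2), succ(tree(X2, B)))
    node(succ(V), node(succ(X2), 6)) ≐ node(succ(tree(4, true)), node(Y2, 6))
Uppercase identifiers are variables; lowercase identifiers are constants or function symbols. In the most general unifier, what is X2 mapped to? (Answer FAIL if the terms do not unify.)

node(tree(node(nil, tree(4, true)), tree(4, true)), tree(4, true))

Decompose tree/2: tree(6, N) ≐ tree(6, Y2),  succ(tree(node(B, V), tree(node(nil, V), V))) ≐ succ(tree(X2, B)).
Decompose tree/2: 6 ≐ 6,  N ≐ Y2.
Delete trivial equation 6 ≐ 6.
Bind N := Y2; no other remaining equation mentions N.
Decompose succ/1: tree(node(B, V), tree(node(nil, V), V)) ≐ tree(X2, B).
Decompose tree/2: node(B, V) ≐ X2,  tree(node(nil, V), V) ≐ B.
Bind X2 := node(B, V); substituting into the one remaining equation that mentions X2 gives: node(succ(V), node(succ(node(B, V)), 6)) ≐ node(succ(tree(4, true)), node(Y2, 6)).
Bind B := tree(node(nil, V), V); substituting into the remaining equation gives: node(succ(V), node(succ(node(tree(node(nil, V), V), V)), 6)) ≐ node(succ(tree(4, true)), node(Y2, 6)). Substituting into the earlier binding gives X2 := node(tree(node(nil, V), V), V).
Decompose node/2: succ(V) ≐ succ(tree(4, true)),  node(succ(node(tree(node(nil, V), V), V)), 6) ≐ node(Y2, 6).
Decompose succ/1: V ≐ tree(4, true).
Bind V := tree(4, true); substituting into the remaining equation gives: node(succ(node(tree(node(nil, tree(4, true)), tree(4, true)), tree(4, true))), 6) ≐ node(Y2, 6). Substituting into the earlier bindings gives X2 := node(tree(node(nil, tree(4, true)), tree(4, true)), tree(4, true)), B := tree(node(nil, tree(4, true)), tree(4, true)).
Decompose node/2: succ(node(tree(node(nil, tree(4, true)), tree(4, true)), tree(4, true))) ≐ Y2,  6 ≐ 6.
Bind Y2 := succ(node(tree(node(nil, tree(4, true)), tree(4, true)), tree(4, true))); no other remaining equation mentions Y2. Substituting into the earlier binding gives N := succ(node(tree(node(nil, tree(4, true)), tree(4, true)), tree(4, true))).
Delete trivial equation 6 ≐ 6.
MGU = { N -> succ(node(tree(node(nil, tree(4, true)), tree(4, true)), tree(4, true))), X2 -> node(tree(node(nil, tree(4, true)), tree(4, true)), tree(4, true)), B -> tree(node(nil, tree(4, true)), tree(4, true)), V -> tree(4, true), Y2 -> succ(node(tree(node(nil, tree(4, true)), tree(4, true)), tree(4, true))) }, so X2 -> node(tree(node(nil, tree(4, true)), tree(4, true)), tree(4, true)).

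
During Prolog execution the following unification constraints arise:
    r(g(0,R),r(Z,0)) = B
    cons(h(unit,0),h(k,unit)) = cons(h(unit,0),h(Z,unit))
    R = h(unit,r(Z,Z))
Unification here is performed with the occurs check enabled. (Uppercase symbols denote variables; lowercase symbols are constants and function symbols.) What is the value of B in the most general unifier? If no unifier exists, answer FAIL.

Bind B := r(g(0,R),r(Z,0)); no other remaining equation mentions B.
Decompose cons/2: h(unit,0) = h(unit,0),  h(k,unit) = h(Z,unit).
Delete trivial equation h(unit,0) = h(unit,0).
Decompose h/2: k = Z,  unit = unit.
Bind Z := k; substituting into the one remaining equation that mentions Z gives: R = h(unit,r(k,k)). Substituting into the earlier binding gives B := r(g(0,R),r(k,0)).
Delete trivial equation unit = unit.
Bind R := h(unit,r(k,k)). Substituting into the earlier binding gives B := r(g(0,h(unit,r(k,k))),r(k,0)).
MGU = { B -> r(g(0,h(unit,r(k,k))),r(k,0)), Z -> k, R -> h(unit,r(k,k)) }, so B -> r(g(0,h(unit,r(k,k))),r(k,0)).

r(g(0,h(unit,r(k,k))),r(k,0))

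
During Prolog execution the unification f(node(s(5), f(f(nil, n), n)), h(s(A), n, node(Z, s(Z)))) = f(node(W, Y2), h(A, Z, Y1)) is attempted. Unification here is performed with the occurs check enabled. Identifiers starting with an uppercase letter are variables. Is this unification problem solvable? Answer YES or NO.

NO

Decompose f/2: node(s(5), f(f(nil, n), n)) = node(W, Y2),  h(s(A), n, node(Z, s(Z))) = h(A, Z, Y1).
Decompose node/2: s(5) = W,  f(f(nil, n), n) = Y2.
Bind W := s(5); no other remaining equation mentions W.
Bind Y2 := f(f(nil, n), n); no other remaining equation mentions Y2.
Decompose h/3: s(A) = A,  n = Z,  node(Z, s(Z)) = Y1.
Occurs check fails: A occurs in s(A); the equation A = s(A) has no finite solution.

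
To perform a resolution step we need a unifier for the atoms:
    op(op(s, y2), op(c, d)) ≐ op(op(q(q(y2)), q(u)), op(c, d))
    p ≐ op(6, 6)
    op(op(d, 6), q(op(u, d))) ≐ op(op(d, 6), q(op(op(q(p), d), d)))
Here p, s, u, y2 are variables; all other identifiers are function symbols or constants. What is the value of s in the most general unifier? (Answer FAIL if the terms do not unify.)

Decompose op/2: op(s, y2) ≐ op(q(q(y2)), q(u)),  op(c, d) ≐ op(c, d).
Decompose op/2: s ≐ q(q(y2)),  y2 ≐ q(u).
Bind s := q(q(y2)); no other remaining equation mentions s.
Bind y2 := q(u); no other remaining equation mentions y2. Substituting into the earlier binding gives s := q(q(q(u))).
Delete trivial equation op(c, d) ≐ op(c, d).
Bind p := op(6, 6); substituting into the remaining equation gives: op(op(d, 6), q(op(u, d))) ≐ op(op(d, 6), q(op(op(q(op(6, 6)), d), d))).
Decompose op/2: op(d, 6) ≐ op(d, 6),  q(op(u, d)) ≐ q(op(op(q(op(6, 6)), d), d)).
Delete trivial equation op(d, 6) ≐ op(d, 6).
Decompose q/1: op(u, d) ≐ op(op(q(op(6, 6)), d), d).
Decompose op/2: u ≐ op(q(op(6, 6)), d),  d ≐ d.
Bind u := op(q(op(6, 6)), d); no other remaining equation mentions u. Substituting into the earlier bindings gives s := q(q(q(op(q(op(6, 6)), d)))), y2 := q(op(q(op(6, 6)), d)).
Delete trivial equation d ≐ d.
MGU = { s ↦ q(q(q(op(q(op(6, 6)), d)))), y2 ↦ q(op(q(op(6, 6)), d)), p ↦ op(6, 6), u ↦ op(q(op(6, 6)), d) }, so s ↦ q(q(q(op(q(op(6, 6)), d)))).

q(q(q(op(q(op(6, 6)), d))))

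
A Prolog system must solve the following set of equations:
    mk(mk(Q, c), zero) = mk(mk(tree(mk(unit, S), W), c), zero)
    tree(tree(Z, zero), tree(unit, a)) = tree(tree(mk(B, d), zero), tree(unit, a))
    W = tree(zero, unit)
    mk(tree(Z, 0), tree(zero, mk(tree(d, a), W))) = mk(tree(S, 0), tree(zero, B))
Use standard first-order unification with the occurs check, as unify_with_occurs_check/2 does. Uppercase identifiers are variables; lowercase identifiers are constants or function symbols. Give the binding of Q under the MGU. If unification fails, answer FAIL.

tree(mk(unit, mk(mk(tree(d, a), tree(zero, unit)), d)), tree(zero, unit))

Decompose mk/2: mk(Q, c) = mk(tree(mk(unit, S), W), c),  zero = zero.
Decompose mk/2: Q = tree(mk(unit, S), W),  c = c.
Bind Q := tree(mk(unit, S), W); no other remaining equation mentions Q.
Delete trivial equation c = c.
Delete trivial equation zero = zero.
Decompose tree/2: tree(Z, zero) = tree(mk(B, d), zero),  tree(unit, a) = tree(unit, a).
Decompose tree/2: Z = mk(B, d),  zero = zero.
Bind Z := mk(B, d); substituting into the one remaining equation that mentions Z gives: mk(tree(mk(B, d), 0), tree(zero, mk(tree(d, a), W))) = mk(tree(S, 0), tree(zero, B)).
Delete trivial equation zero = zero.
Delete trivial equation tree(unit, a) = tree(unit, a).
Bind W := tree(zero, unit); substituting into the remaining equation gives: mk(tree(mk(B, d), 0), tree(zero, mk(tree(d, a), tree(zero, unit)))) = mk(tree(S, 0), tree(zero, B)). Substituting into the earlier binding gives Q := tree(mk(unit, S), tree(zero, unit)).
Decompose mk/2: tree(mk(B, d), 0) = tree(S, 0),  tree(zero, mk(tree(d, a), tree(zero, unit))) = tree(zero, B).
Decompose tree/2: mk(B, d) = S,  0 = 0.
Bind S := mk(B, d); no other remaining equation mentions S. Substituting into the earlier binding gives Q := tree(mk(unit, mk(B, d)), tree(zero, unit)).
Delete trivial equation 0 = 0.
Decompose tree/2: zero = zero,  mk(tree(d, a), tree(zero, unit)) = B.
Delete trivial equation zero = zero.
Bind B := mk(tree(d, a), tree(zero, unit)). Substituting into the earlier bindings gives Q := tree(mk(unit, mk(mk(tree(d, a), tree(zero, unit)), d)), tree(zero, unit)), Z := mk(mk(tree(d, a), tree(zero, unit)), d), S := mk(mk(tree(d, a), tree(zero, unit)), d).
MGU = { Q ↦ tree(mk(unit, mk(mk(tree(d, a), tree(zero, unit)), d)), tree(zero, unit)), Z ↦ mk(mk(tree(d, a), tree(zero, unit)), d), W ↦ tree(zero, unit), S ↦ mk(mk(tree(d, a), tree(zero, unit)), d), B ↦ mk(tree(d, a), tree(zero, unit)) }, so Q ↦ tree(mk(unit, mk(mk(tree(d, a), tree(zero, unit)), d)), tree(zero, unit)).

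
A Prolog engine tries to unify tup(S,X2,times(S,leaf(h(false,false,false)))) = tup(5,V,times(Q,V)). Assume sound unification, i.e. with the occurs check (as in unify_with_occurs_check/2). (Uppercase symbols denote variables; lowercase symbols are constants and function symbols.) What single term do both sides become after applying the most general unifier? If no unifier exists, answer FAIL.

tup(5,leaf(h(false,false,false)),times(5,leaf(h(false,false,false))))

Decompose tup/3: S = 5,  X2 = V,  times(S,leaf(h(false,false,false))) = times(Q,V).
Bind S := 5; substituting into the one remaining equation that mentions S gives: times(5,leaf(h(false,false,false))) = times(Q,V).
Bind X2 := V; no other remaining equation mentions X2.
Decompose times/2: 5 = Q,  leaf(h(false,false,false)) = V.
Bind Q := 5; no other remaining equation mentions Q.
Bind V := leaf(h(false,false,false)). Substituting into the earlier binding gives X2 := leaf(h(false,false,false)).
Applying the MGU to either side gives tup(5,leaf(h(false,false,false)),times(5,leaf(h(false,false,false)))).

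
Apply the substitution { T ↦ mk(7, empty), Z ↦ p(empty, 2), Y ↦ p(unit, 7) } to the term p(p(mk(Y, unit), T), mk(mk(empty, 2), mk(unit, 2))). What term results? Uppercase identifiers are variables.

Replace each occurrence of T with mk(7, empty).
Replace each occurrence of Y with p(unit, 7).
Result: p(p(mk(p(unit, 7), unit), mk(7, empty)), mk(mk(empty, 2), mk(unit, 2))).

p(p(mk(p(unit, 7), unit), mk(7, empty)), mk(mk(empty, 2), mk(unit, 2)))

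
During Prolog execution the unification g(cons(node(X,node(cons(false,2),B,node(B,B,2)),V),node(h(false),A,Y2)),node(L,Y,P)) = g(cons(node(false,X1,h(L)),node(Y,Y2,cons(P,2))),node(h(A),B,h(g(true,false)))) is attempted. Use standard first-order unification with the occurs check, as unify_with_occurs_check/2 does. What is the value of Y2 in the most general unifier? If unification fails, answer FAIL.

cons(h(g(true,false)),2)

Decompose g/2: cons(node(X,node(cons(false,2),B,node(B,B,2)),V),node(h(false),A,Y2)) = cons(node(false,X1,h(L)),node(Y,Y2,cons(P,2))),  node(L,Y,P) = node(h(A),B,h(g(true,false))).
Decompose cons/2: node(X,node(cons(false,2),B,node(B,B,2)),V) = node(false,X1,h(L)),  node(h(false),A,Y2) = node(Y,Y2,cons(P,2)).
Decompose node/3: X = false,  node(cons(false,2),B,node(B,B,2)) = X1,  V = h(L).
Bind X := false; no other remaining equation mentions X.
Bind X1 := node(cons(false,2),B,node(B,B,2)); no other remaining equation mentions X1.
Bind V := h(L); no other remaining equation mentions V.
Decompose node/3: h(false) = Y,  A = Y2,  Y2 = cons(P,2).
Bind Y := h(false); substituting into the one remaining equation that mentions Y gives: node(L,h(false),P) = node(h(A),B,h(g(true,false))).
Bind A := Y2; substituting into the one remaining equation that mentions A gives: node(L,h(false),P) = node(h(Y2),B,h(g(true,false))).
Bind Y2 := cons(P,2); substituting into the remaining equation gives: node(L,h(false),P) = node(h(cons(P,2)),B,h(g(true,false))). Substituting into the earlier binding gives A := cons(P,2).
Decompose node/3: L = h(cons(P,2)),  h(false) = B,  P = h(g(true,false)).
Bind L := h(cons(P,2)); no other remaining equation mentions L. Substituting into the earlier binding gives V := h(h(cons(P,2))).
Bind B := h(false); no other remaining equation mentions B. Substituting into the earlier binding gives X1 := node(cons(false,2),h(false),node(h(false),h(false),2)).
Bind P := h(g(true,false)). Substituting into the earlier bindings gives V := h(h(cons(h(g(true,false)),2))), A := cons(h(g(true,false)),2), Y2 := cons(h(g(true,false)),2), L := h(cons(h(g(true,false)),2)).
MGU = { X = false, X1 = node(cons(false,2),h(false),node(h(false),h(false),2)), V = h(h(cons(h(g(true,false)),2))), Y = h(false), A = cons(h(g(true,false)),2), Y2 = cons(h(g(true,false)),2), L = h(cons(h(g(true,false)),2)), B = h(false), P = h(g(true,false)) }, so Y2 = cons(h(g(true,false)),2).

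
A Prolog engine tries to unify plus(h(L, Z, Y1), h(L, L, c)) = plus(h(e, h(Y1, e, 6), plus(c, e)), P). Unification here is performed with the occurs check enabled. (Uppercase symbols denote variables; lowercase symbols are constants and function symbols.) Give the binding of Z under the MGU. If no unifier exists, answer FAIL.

Decompose plus/2: h(L, Z, Y1) = h(e, h(Y1, e, 6), plus(c, e)),  h(L, L, c) = P.
Decompose h/3: L = e,  Z = h(Y1, e, 6),  Y1 = plus(c, e).
Bind L := e; substituting into the one remaining equation that mentions L gives: h(e, e, c) = P.
Bind Z := h(Y1, e, 6); no other remaining equation mentions Z.
Bind Y1 := plus(c, e); no other remaining equation mentions Y1. Substituting into the earlier binding gives Z := h(plus(c, e), e, 6).
Bind P := h(e, e, c).
MGU = { L -> e, Z -> h(plus(c, e), e, 6), Y1 -> plus(c, e), P -> h(e, e, c) }, so Z -> h(plus(c, e), e, 6).

h(plus(c, e), e, 6)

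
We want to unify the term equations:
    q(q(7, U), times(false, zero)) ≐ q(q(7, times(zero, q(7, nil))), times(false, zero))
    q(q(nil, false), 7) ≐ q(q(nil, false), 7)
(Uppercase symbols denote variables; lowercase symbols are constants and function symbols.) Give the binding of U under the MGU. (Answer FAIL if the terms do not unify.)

Decompose q/2: q(7, U) ≐ q(7, times(zero, q(7, nil))),  times(false, zero) ≐ times(false, zero).
Decompose q/2: 7 ≐ 7,  U ≐ times(zero, q(7, nil)).
Delete trivial equation 7 ≐ 7.
Bind U := times(zero, q(7, nil)); no other remaining equation mentions U.
Delete trivial equation times(false, zero) ≐ times(false, zero).
Delete trivial equation q(q(nil, false), 7) ≐ q(q(nil, false), 7).
MGU = { U := times(zero, q(7, nil)) }, so U := times(zero, q(7, nil)).

times(zero, q(7, nil))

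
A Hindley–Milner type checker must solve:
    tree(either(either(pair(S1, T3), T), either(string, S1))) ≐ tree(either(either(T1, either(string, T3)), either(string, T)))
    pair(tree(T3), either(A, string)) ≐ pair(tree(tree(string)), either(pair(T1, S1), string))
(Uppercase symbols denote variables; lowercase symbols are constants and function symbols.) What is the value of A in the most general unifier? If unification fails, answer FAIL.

Decompose tree/1: either(either(pair(S1, T3), T), either(string, S1)) ≐ either(either(T1, either(string, T3)), either(string, T)).
Decompose either/2: either(pair(S1, T3), T) ≐ either(T1, either(string, T3)),  either(string, S1) ≐ either(string, T).
Decompose either/2: pair(S1, T3) ≐ T1,  T ≐ either(string, T3).
Bind T1 := pair(S1, T3); substituting into the one remaining equation that mentions T1 gives: pair(tree(T3), either(A, string)) ≐ pair(tree(tree(string)), either(pair(pair(S1, T3), S1), string)).
Bind T := either(string, T3); substituting into the one remaining equation that mentions T gives: either(string, S1) ≐ either(string, either(string, T3)).
Decompose either/2: string ≐ string,  S1 ≐ either(string, T3).
Delete trivial equation string ≐ string.
Bind S1 := either(string, T3); substituting into the remaining equation gives: pair(tree(T3), either(A, string)) ≐ pair(tree(tree(string)), either(pair(pair(either(string, T3), T3), either(string, T3)), string)). Substituting into the earlier binding gives T1 := pair(either(string, T3), T3).
Decompose pair/2: tree(T3) ≐ tree(tree(string)),  either(A, string) ≐ either(pair(pair(either(string, T3), T3), either(string, T3)), string).
Decompose tree/1: T3 ≐ tree(string).
Bind T3 := tree(string); substituting into the remaining equation gives: either(A, string) ≐ either(pair(pair(either(string, tree(string)), tree(string)), either(string, tree(string))), string). Substituting into the earlier bindings gives T1 := pair(either(string, tree(string)), tree(string)), T := either(string, tree(string)), S1 := either(string, tree(string)).
Decompose either/2: A ≐ pair(pair(either(string, tree(string)), tree(string)), either(string, tree(string))),  string ≐ string.
Bind A := pair(pair(either(string, tree(string)), tree(string)), either(string, tree(string))); no other remaining equation mentions A.
Delete trivial equation string ≐ string.
MGU = { T1 := pair(either(string, tree(string)), tree(string)), T := either(string, tree(string)), S1 := either(string, tree(string)), T3 := tree(string), A := pair(pair(either(string, tree(string)), tree(string)), either(string, tree(string))) }, so A := pair(pair(either(string, tree(string)), tree(string)), either(string, tree(string))).

pair(pair(either(string, tree(string)), tree(string)), either(string, tree(string)))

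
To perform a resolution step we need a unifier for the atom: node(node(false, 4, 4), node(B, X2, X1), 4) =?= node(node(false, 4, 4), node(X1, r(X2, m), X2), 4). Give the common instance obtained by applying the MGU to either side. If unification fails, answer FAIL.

Decompose node/3: node(false, 4, 4) =?= node(false, 4, 4),  node(B, X2, X1) =?= node(X1, r(X2, m), X2),  4 =?= 4.
Delete trivial equation node(false, 4, 4) =?= node(false, 4, 4).
Decompose node/3: B =?= X1,  X2 =?= r(X2, m),  X1 =?= X2.
Bind B := X1; no other remaining equation mentions B.
Occurs check fails: X2 occurs in r(X2, m); the equation X2 =?= r(X2, m) has no finite solution.

FAIL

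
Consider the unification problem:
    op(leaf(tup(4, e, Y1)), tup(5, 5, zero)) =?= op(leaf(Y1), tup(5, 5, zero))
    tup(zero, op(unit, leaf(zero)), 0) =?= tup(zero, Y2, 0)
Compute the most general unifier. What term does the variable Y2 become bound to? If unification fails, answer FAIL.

Decompose op/2: leaf(tup(4, e, Y1)) =?= leaf(Y1),  tup(5, 5, zero) =?= tup(5, 5, zero).
Decompose leaf/1: tup(4, e, Y1) =?= Y1.
Occurs check fails: Y1 occurs in tup(4, e, Y1); the equation Y1 =?= tup(4, e, Y1) has no finite solution.

FAIL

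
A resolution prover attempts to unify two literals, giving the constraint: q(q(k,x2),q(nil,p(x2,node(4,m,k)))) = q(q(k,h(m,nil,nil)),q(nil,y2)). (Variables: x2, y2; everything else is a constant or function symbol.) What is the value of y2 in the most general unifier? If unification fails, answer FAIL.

p(h(m,nil,nil),node(4,m,k))

Decompose q/2: q(k,x2) = q(k,h(m,nil,nil)),  q(nil,p(x2,node(4,m,k))) = q(nil,y2).
Decompose q/2: k = k,  x2 = h(m,nil,nil).
Delete trivial equation k = k.
Bind x2 := h(m,nil,nil); substituting into the remaining equation gives: q(nil,p(h(m,nil,nil),node(4,m,k))) = q(nil,y2).
Decompose q/2: nil = nil,  p(h(m,nil,nil),node(4,m,k)) = y2.
Delete trivial equation nil = nil.
Bind y2 := p(h(m,nil,nil),node(4,m,k)).
MGU = { x2 ↦ h(m,nil,nil), y2 ↦ p(h(m,nil,nil),node(4,m,k)) }, so y2 ↦ p(h(m,nil,nil),node(4,m,k)).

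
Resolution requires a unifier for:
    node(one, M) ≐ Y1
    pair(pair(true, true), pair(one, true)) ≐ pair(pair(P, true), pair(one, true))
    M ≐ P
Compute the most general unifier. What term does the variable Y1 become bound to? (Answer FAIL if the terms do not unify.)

node(one, true)

Bind Y1 := node(one, M); no other remaining equation mentions Y1.
Decompose pair/2: pair(true, true) ≐ pair(P, true),  pair(one, true) ≐ pair(one, true).
Decompose pair/2: true ≐ P,  true ≐ true.
Bind P := true; substituting into the one remaining equation that mentions P gives: M ≐ true.
Delete trivial equation true ≐ true.
Delete trivial equation pair(one, true) ≐ pair(one, true).
Bind M := true. Substituting into the earlier binding gives Y1 := node(one, true).
MGU = { Y1 -> node(one, true), P -> true, M -> true }, so Y1 -> node(one, true).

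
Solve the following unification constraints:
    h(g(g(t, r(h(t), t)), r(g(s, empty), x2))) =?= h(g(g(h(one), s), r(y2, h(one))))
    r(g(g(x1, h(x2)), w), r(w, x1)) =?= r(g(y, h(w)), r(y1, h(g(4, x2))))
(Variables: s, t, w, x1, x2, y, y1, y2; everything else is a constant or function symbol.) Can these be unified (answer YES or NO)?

NO

Decompose h/1: g(g(t, r(h(t), t)), r(g(s, empty), x2)) =?= g(g(h(one), s), r(y2, h(one))).
Decompose g/2: g(t, r(h(t), t)) =?= g(h(one), s),  r(g(s, empty), x2) =?= r(y2, h(one)).
Decompose g/2: t =?= h(one),  r(h(t), t) =?= s.
Bind t := h(one); substituting into the one remaining equation that mentions t gives: r(h(h(one)), h(one)) =?= s.
Bind s := r(h(h(one)), h(one)); substituting into the one remaining equation that mentions s gives: r(g(r(h(h(one)), h(one)), empty), x2) =?= r(y2, h(one)).
Decompose r/2: g(r(h(h(one)), h(one)), empty) =?= y2,  x2 =?= h(one).
Bind y2 := g(r(h(h(one)), h(one)), empty); no other remaining equation mentions y2.
Bind x2 := h(one); substituting into the remaining equation gives: r(g(g(x1, h(h(one))), w), r(w, x1)) =?= r(g(y, h(w)), r(y1, h(g(4, h(one))))).
Decompose r/2: g(g(x1, h(h(one))), w) =?= g(y, h(w)),  r(w, x1) =?= r(y1, h(g(4, h(one)))).
Decompose g/2: g(x1, h(h(one))) =?= y,  w =?= h(w).
Bind y := g(x1, h(h(one))); no other remaining equation mentions y.
Occurs check fails: w occurs in h(w); the equation w =?= h(w) has no finite solution.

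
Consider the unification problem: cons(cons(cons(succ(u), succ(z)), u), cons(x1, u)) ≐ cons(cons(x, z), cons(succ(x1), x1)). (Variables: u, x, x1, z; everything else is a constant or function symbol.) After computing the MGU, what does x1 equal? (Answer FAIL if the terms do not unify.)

FAIL

Decompose cons/2: cons(cons(succ(u), succ(z)), u) ≐ cons(x, z),  cons(x1, u) ≐ cons(succ(x1), x1).
Decompose cons/2: cons(succ(u), succ(z)) ≐ x,  u ≐ z.
Bind x := cons(succ(u), succ(z)); no other remaining equation mentions x.
Bind u := z; substituting into the remaining equation gives: cons(x1, z) ≐ cons(succ(x1), x1). Substituting into the earlier binding gives x := cons(succ(z), succ(z)).
Decompose cons/2: x1 ≐ succ(x1),  z ≐ x1.
Occurs check fails: x1 occurs in succ(x1); the equation x1 ≐ succ(x1) has no finite solution.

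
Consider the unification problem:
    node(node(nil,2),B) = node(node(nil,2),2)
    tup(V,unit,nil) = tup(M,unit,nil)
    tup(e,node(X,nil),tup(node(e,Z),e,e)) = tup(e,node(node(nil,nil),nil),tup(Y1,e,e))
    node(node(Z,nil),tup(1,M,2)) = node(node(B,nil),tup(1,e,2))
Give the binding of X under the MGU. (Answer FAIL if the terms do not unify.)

node(nil,nil)

Decompose node/2: node(nil,2) = node(nil,2),  B = 2.
Delete trivial equation node(nil,2) = node(nil,2).
Bind B := 2; substituting into the one remaining equation that mentions B gives: node(node(Z,nil),tup(1,M,2)) = node(node(2,nil),tup(1,e,2)).
Decompose tup/3: V = M,  unit = unit,  nil = nil.
Bind V := M; no other remaining equation mentions V.
Delete trivial equation unit = unit.
Delete trivial equation nil = nil.
Decompose tup/3: e = e,  node(X,nil) = node(node(nil,nil),nil),  tup(node(e,Z),e,e) = tup(Y1,e,e).
Delete trivial equation e = e.
Decompose node/2: X = node(nil,nil),  nil = nil.
Bind X := node(nil,nil); no other remaining equation mentions X.
Delete trivial equation nil = nil.
Decompose tup/3: node(e,Z) = Y1,  e = e,  e = e.
Bind Y1 := node(e,Z); no other remaining equation mentions Y1.
Delete trivial equation e = e.
Delete trivial equation e = e.
Decompose node/2: node(Z,nil) = node(2,nil),  tup(1,M,2) = tup(1,e,2).
Decompose node/2: Z = 2,  nil = nil.
Bind Z := 2; no other remaining equation mentions Z. Substituting into the earlier binding gives Y1 := node(e,2).
Delete trivial equation nil = nil.
Decompose tup/3: 1 = 1,  M = e,  2 = 2.
Delete trivial equation 1 = 1.
Bind M := e; no other remaining equation mentions M. Substituting into the earlier binding gives V := e.
Delete trivial equation 2 = 2.
MGU = { B -> 2, V -> e, X -> node(nil,nil), Y1 -> node(e,2), Z -> 2, M -> e }, so X -> node(nil,nil).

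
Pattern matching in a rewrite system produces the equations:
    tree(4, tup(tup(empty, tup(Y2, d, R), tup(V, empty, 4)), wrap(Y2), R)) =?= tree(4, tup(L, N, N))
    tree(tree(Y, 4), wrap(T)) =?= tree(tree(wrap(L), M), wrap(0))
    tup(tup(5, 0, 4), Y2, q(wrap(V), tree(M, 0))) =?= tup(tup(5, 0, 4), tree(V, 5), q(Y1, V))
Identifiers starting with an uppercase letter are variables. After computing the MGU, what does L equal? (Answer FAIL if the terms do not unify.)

Decompose tree/2: 4 =?= 4,  tup(tup(empty, tup(Y2, d, R), tup(V, empty, 4)), wrap(Y2), R) =?= tup(L, N, N).
Delete trivial equation 4 =?= 4.
Decompose tup/3: tup(empty, tup(Y2, d, R), tup(V, empty, 4)) =?= L,  wrap(Y2) =?= N,  R =?= N.
Bind L := tup(empty, tup(Y2, d, R), tup(V, empty, 4)); substituting into the one remaining equation that mentions L gives: tree(tree(Y, 4), wrap(T)) =?= tree(tree(wrap(tup(empty, tup(Y2, d, R), tup(V, empty, 4))), M), wrap(0)).
Bind N := wrap(Y2); substituting into the one remaining equation that mentions N gives: R =?= wrap(Y2).
Bind R := wrap(Y2); substituting into the one remaining equation that mentions R gives: tree(tree(Y, 4), wrap(T)) =?= tree(tree(wrap(tup(empty, tup(Y2, d, wrap(Y2)), tup(V, empty, 4))), M), wrap(0)). Substituting into the earlier binding gives L := tup(empty, tup(Y2, d, wrap(Y2)), tup(V, empty, 4)).
Decompose tree/2: tree(Y, 4) =?= tree(wrap(tup(empty, tup(Y2, d, wrap(Y2)), tup(V, empty, 4))), M),  wrap(T) =?= wrap(0).
Decompose tree/2: Y =?= wrap(tup(empty, tup(Y2, d, wrap(Y2)), tup(V, empty, 4))),  4 =?= M.
Bind Y := wrap(tup(empty, tup(Y2, d, wrap(Y2)), tup(V, empty, 4))); no other remaining equation mentions Y.
Bind M := 4; substituting into the one remaining equation that mentions M gives: tup(tup(5, 0, 4), Y2, q(wrap(V), tree(4, 0))) =?= tup(tup(5, 0, 4), tree(V, 5), q(Y1, V)).
Decompose wrap/1: T =?= 0.
Bind T := 0; no other remaining equation mentions T.
Decompose tup/3: tup(5, 0, 4) =?= tup(5, 0, 4),  Y2 =?= tree(V, 5),  q(wrap(V), tree(4, 0)) =?= q(Y1, V).
Delete trivial equation tup(5, 0, 4) =?= tup(5, 0, 4).
Bind Y2 := tree(V, 5); no other remaining equation mentions Y2. Substituting into the earlier bindings gives L := tup(empty, tup(tree(V, 5), d, wrap(tree(V, 5))), tup(V, empty, 4)), N := wrap(tree(V, 5)), R := wrap(tree(V, 5)), Y := wrap(tup(empty, tup(tree(V, 5), d, wrap(tree(V, 5))), tup(V, empty, 4))).
Decompose q/2: wrap(V) =?= Y1,  tree(4, 0) =?= V.
Bind Y1 := wrap(V); no other remaining equation mentions Y1.
Bind V := tree(4, 0). Substituting into the earlier bindings gives L := tup(empty, tup(tree(tree(4, 0), 5), d, wrap(tree(tree(4, 0), 5))), tup(tree(4, 0), empty, 4)), N := wrap(tree(tree(4, 0), 5)), R := wrap(tree(tree(4, 0), 5)), Y := wrap(tup(empty, tup(tree(tree(4, 0), 5), d, wrap(tree(tree(4, 0), 5))), tup(tree(4, 0), empty, 4))), Y2 := tree(tree(4, 0), 5), Y1 := wrap(tree(4, 0)).
MGU = { L ↦ tup(empty, tup(tree(tree(4, 0), 5), d, wrap(tree(tree(4, 0), 5))), tup(tree(4, 0), empty, 4)), N ↦ wrap(tree(tree(4, 0), 5)), R ↦ wrap(tree(tree(4, 0), 5)), Y ↦ wrap(tup(empty, tup(tree(tree(4, 0), 5), d, wrap(tree(tree(4, 0), 5))), tup(tree(4, 0), empty, 4))), M ↦ 4, T ↦ 0, Y2 ↦ tree(tree(4, 0), 5), Y1 ↦ wrap(tree(4, 0)), V ↦ tree(4, 0) }, so L ↦ tup(empty, tup(tree(tree(4, 0), 5), d, wrap(tree(tree(4, 0), 5))), tup(tree(4, 0), empty, 4)).

tup(empty, tup(tree(tree(4, 0), 5), d, wrap(tree(tree(4, 0), 5))), tup(tree(4, 0), empty, 4))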